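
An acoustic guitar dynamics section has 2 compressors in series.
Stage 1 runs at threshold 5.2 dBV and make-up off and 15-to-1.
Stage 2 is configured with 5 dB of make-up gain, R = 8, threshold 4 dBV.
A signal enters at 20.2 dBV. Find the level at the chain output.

9.275 dBV

Stage 1: 20.2 dBV is 15 dB over 5.2 dBV; at 15:1 that becomes 1 dB over, giving 6.2 dBV.
Stage 2: 2.2 dB above 4 dBV, reduced 8:1 to 0.275 dB above → 4.275 dBV; +5 dB make-up → 9.275 dBV.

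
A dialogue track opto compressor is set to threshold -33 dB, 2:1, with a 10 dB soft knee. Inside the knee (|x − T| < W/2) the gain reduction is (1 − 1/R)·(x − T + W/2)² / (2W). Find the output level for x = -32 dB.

-32.9 dB

x − T + W/2 = -32 − (-33) + 5 = 6.
GR = (1 − 1/2) × 6² / 20 = 0.5 × 36 / 20 = 0.9 dB.
Output = -32 − 0.9 = -32.9 dB.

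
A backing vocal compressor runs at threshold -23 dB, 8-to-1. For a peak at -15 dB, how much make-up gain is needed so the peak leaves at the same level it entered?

7 dB

Without make-up, output = threshold + overshoot/8 = -23 + 1 = -22 dB.
Gap to target: 7 dB.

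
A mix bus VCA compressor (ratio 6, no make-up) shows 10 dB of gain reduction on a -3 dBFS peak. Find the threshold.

Input is 12 dB above T (since output overshoot × R = input overshoot: (-13 − T)·6 = -3 − T gives T = -15 dBFS).
Check: -15 + (-3 − (-15))/6 = -15 + 2 = -13 dBFS. ✓

-15 dBFS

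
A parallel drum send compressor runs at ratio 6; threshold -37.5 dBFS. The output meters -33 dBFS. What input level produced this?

-10.5 dBFS

Post-compression overshoot = -33 − (-37.5) = 4.5 dB.
Input overshoot = R × output overshoot = 27 dB → input = -37.5 + 27 = -10.5 dBFS.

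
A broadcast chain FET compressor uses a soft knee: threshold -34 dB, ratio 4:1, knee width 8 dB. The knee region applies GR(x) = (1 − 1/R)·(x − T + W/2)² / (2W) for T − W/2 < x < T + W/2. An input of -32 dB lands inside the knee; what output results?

x − T + W/2 = -32 − (-34) + 4 = 6.
GR = (1 − 1/4) × 6² / 16 = 0.75 × 36 / 16 = 1.6875 dB.
Output = -32 − 1.6875 = -33.6875 dB.

-33.6875 dB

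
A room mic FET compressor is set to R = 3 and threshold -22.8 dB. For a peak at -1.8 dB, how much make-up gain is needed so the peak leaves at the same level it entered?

Overshoot 21 dB → 21/3 = 7 dB after compression, so the compressed level is -22.8 + 7 = -15.8 dB.
Make-up = target − compressed = -1.8 − (-15.8) = 14 dB.

14 dB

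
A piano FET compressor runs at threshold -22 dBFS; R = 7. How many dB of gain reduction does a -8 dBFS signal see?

12 dB

-8 dBFS exceeds the threshold by 14 dB.
At 7:1, output sits 14/7 = 2 dB above threshold.
Gain reduction = 14 − 2 = 12 dB.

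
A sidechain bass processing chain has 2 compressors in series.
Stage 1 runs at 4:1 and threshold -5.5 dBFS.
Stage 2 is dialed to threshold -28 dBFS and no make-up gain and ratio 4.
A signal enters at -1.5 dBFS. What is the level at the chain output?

-22.125 dBFS

Stage 1: -1.5 dBFS is 4 dB over -5.5 dBFS; at 4:1 that becomes 1 dB over, giving -4.5 dBFS.
Stage 2: overshoot 23.5 dB → 23.5/4 = 5.875 dB → -22.125 dBFS.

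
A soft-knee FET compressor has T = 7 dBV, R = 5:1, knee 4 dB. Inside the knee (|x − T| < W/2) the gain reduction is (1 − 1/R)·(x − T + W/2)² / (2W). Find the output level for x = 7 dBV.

x − T + W/2 = 7 − 7 + 2 = 2.
GR = (1 − 1/5) × 2² / 8 = 0.8 × 4 / 8 = 0.4 dB.
Output = 7 − 0.4 = 6.6 dBV.

6.6 dBV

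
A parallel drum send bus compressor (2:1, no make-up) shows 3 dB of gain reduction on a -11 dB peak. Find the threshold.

-17 dB

Let T be the threshold. Output overshoot = (input overshoot)/R, so -14 − T = (-11 − T)/2.
2·(-14 − T) = -11 − T → 1·T = -28 − (-11) = -17.
T = -17/1 = -17 dB.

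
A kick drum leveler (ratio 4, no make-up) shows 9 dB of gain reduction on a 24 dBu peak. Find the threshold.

12 dBu

Gain reduction = 24 − 15 = 9 dB; output overshoot = GR / (R − 1) = 9 / 3 = 3 dB.
Threshold = output − output overshoot = 15 − 3 = 12 dBu.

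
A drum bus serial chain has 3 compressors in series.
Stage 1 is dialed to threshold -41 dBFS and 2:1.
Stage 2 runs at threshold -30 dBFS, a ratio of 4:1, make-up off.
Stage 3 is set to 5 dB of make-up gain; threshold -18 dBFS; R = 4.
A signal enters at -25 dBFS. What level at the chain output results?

-28 dBFS

Stage 1: overshoot 16 dB → 16/2 = 8 dB → -33 dBFS.
Stage 2: -33 dBFS is at or below the -30 dBFS threshold — no compression; output -33 dBFS.
Stage 3: below threshold (-33 ≤ -18); passes unchanged; make-up brings it to -28 dBFS.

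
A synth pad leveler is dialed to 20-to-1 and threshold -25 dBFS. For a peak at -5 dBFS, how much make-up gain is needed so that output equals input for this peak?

19 dB

Without make-up, output = threshold + overshoot/20 = -25 + 1 = -24 dBFS.
Gap to target: 19 dB.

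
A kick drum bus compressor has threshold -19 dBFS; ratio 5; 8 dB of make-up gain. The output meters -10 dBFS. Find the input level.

-14 dBFS

Remove make-up: -10 − 8 = -18 dBFS.
That's 1 dB above the -19 dBFS threshold.
Undo the ratio: input overshoot = 1 × 5 = 5 dB, giving input = -14 dBFS.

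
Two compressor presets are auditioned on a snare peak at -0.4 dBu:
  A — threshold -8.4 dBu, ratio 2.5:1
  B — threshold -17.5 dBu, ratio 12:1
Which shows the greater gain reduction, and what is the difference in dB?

B, by 10.875 dB

A: GR = 8 − 8/2.5 = 4.8 dB.
B: GR = 17.1 − 17.1/12 = 15.675 dB.
B reduces 10.875 dB more.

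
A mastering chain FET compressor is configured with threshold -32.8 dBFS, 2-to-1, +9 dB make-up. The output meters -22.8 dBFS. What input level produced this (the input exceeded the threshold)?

-30.8 dBFS

Before make-up, the level was -22.8 − 9 = -31.8 dBFS.
Post-compression overshoot = -31.8 − (-32.8) = 1 dB.
Before 2:1 compression the overshoot was 1 × 2 = 2 dB, so input = -32.8 + 2 = -30.8 dBFS.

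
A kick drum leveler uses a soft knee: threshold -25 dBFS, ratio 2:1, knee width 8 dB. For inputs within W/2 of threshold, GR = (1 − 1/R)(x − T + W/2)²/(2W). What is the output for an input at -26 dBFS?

-26.28125 dBFS

x − T + W/2 = -26 − (-25) + 4 = 3.
GR = (1 − 1/2) × 3² / 16 = 0.5 × 9 / 16 = 0.28125 dB.
Output = -26 − 0.28125 = -26.28125 dBFS.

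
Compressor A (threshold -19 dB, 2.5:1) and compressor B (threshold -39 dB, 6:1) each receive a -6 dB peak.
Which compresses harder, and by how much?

A: GR = 13 − 13/2.5 = 7.8 dB.
B: GR = 33 − 33/6 = 27.5 dB.
B reduces 19.7 dB more.

B, by 19.7 dB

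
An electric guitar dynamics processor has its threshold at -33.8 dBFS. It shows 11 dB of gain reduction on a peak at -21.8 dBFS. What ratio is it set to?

12:1

Input overshoot = -21.8 − (-33.8) = 12 dB.
Output overshoot = 12 − 11 = 1 dB.
Ratio = input overshoot / output overshoot = 12 / 1 = 12.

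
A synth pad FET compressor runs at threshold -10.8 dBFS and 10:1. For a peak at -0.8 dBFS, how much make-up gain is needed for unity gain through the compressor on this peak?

9 dB

Without make-up, output = threshold + overshoot/10 = -10.8 + 1 = -9.8 dBFS.
Gap to target: 9 dB.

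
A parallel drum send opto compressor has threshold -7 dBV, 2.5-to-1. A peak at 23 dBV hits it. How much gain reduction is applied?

Overshoot = 23 − (-7) = 30 dB.
At 2.5:1, output sits 30/2.5 = 12 dB above threshold.
So the signal is attenuated by 30 − 12 = 18 dB.

18 dB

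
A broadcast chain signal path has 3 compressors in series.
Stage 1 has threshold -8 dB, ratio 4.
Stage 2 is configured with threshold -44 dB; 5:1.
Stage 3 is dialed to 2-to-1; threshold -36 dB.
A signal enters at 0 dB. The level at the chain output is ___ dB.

Stage 1: 8 dB above -8 dB, reduced 4:1 to 2 dB above → -6 dB.
Stage 2: overshoot 38 dB → 38/5 = 7.6 dB → -36.4 dB.
Stage 3: below threshold (-36.4 ≤ -36); passes unchanged; output -36.4 dB.

-36.4 dB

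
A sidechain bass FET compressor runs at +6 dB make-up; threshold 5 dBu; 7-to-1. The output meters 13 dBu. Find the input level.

19 dBu

Stripping the +6 dB make-up gives 7 dBu at the gain stage.
Post-compression overshoot = 7 − 5 = 2 dB.
Input overshoot = R × output overshoot = 14 dB → input = 5 + 14 = 19 dBu.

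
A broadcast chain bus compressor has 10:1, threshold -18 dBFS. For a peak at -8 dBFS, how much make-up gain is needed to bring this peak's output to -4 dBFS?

13 dB

Without make-up, output = threshold + overshoot/10 = -18 + 1 = -17 dBFS.
Gap to target: 13 dB.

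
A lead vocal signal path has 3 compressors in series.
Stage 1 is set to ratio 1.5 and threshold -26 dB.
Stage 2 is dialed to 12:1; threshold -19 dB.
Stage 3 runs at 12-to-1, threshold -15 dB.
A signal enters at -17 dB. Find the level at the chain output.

Stage 1: -17 dB is 9 dB over -26 dB; at 1.5:1 that becomes 6 dB over, giving -20 dB.
Stage 2: below threshold (-20 ≤ -19); passes unchanged; output -20 dB.
Stage 3: -20 dB ≤ -15 dB, so stage 3 doesn't engage; output -20 dB.

-20 dB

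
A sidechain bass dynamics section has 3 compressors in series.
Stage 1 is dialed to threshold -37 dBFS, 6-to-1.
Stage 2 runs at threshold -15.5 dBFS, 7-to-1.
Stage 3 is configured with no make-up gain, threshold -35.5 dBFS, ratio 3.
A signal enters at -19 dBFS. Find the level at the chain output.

Stage 1: 18 dB above -37 dBFS, reduced 6:1 to 3 dB above → -34 dBFS.
Stage 2: below threshold (-34 ≤ -15.5); passes unchanged; output -34 dBFS.
Stage 3: overshoot 1.5 dB → 1.5/3 = 0.5 dB → -35 dBFS.

-35 dBFS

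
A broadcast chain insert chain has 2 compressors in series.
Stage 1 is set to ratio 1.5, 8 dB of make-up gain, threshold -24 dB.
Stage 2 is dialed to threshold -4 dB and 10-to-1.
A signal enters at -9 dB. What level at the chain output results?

-6 dB

Stage 1: overshoot 15 dB → 15/1.5 = 10 dB → -14 dB; +8 dB make-up → -6 dB.
Stage 2: -6 dB is at or below the -4 dB threshold — no compression; output -6 dB.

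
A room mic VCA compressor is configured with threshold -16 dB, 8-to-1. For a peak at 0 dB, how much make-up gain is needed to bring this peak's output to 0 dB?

14 dB

Without make-up, output = threshold + overshoot/8 = -16 + 2 = -14 dB.
Gap to target: 14 dB.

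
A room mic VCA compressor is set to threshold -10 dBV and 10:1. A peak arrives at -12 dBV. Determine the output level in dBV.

-12 dBV

-12 dBV is 2 dB below the -10 dBV threshold, so no gain reduction is applied.
Output = input = -12 dBV.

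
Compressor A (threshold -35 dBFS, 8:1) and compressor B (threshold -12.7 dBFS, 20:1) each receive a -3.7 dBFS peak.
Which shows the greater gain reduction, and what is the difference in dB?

A, by 18.8375 dB

A: overshoot 31.3 dB → output overshoot 3.9125 dB → GR 27.3875 dB.
B: overshoot 9 dB → output overshoot 0.45 dB → GR 8.55 dB.
Difference: 18.8375 dB in favour of A.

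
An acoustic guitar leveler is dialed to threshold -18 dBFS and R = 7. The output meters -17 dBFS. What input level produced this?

That's 1 dB above the -18 dBFS threshold.
Input overshoot = R × output overshoot = 7 dB → input = -18 + 7 = -11 dBFS.

-11 dBFS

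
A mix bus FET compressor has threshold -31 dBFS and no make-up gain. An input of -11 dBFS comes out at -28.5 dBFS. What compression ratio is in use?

Input overshoot = -11 − (-31) = 20 dB; output overshoot = -28.5 − (-31) = 2.5 dB.
Ratio = 20 / 2.5 = 8.

8:1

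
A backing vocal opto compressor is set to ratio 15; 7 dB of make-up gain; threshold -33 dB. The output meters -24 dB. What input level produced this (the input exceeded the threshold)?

-3 dB

Stripping the +7 dB make-up gives -31 dB at the gain stage.
Post-compression overshoot = -31 − (-33) = 2 dB.
Input overshoot = R × output overshoot = 30 dB → input = -33 + 30 = -3 dB.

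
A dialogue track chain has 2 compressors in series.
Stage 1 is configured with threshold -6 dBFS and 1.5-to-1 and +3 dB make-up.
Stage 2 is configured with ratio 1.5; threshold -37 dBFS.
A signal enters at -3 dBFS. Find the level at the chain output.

-13 dBFS

Stage 1: -3 dBFS is 3 dB over -6 dBFS; at 1.5:1 that becomes 2 dB over, giving -4 dBFS; +3 dB make-up → -1 dBFS.
Stage 2: 36 dB above -37 dBFS, reduced 1.5:1 to 24 dB above → -13 dBFS.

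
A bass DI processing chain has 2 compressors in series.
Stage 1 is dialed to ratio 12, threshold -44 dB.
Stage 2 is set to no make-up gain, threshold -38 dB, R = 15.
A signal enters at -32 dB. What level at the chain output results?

-43 dB

Stage 1: -32 dB is 12 dB over -44 dB; at 12:1 that becomes 1 dB over, giving -43 dB.
Stage 2: -43 dB ≤ -38 dB, so stage 2 doesn't engage; output -43 dB.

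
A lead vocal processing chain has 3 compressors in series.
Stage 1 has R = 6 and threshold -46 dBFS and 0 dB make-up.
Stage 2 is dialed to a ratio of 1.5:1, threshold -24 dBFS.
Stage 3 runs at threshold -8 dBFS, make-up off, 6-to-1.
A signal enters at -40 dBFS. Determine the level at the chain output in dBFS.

-45 dBFS

Stage 1: 6 dB above -46 dBFS, reduced 6:1 to 1 dB above → -45 dBFS.
Stage 2: -45 dBFS is at or below the -24 dBFS threshold — no compression; output -45 dBFS.
Stage 3: -45 dBFS ≤ -8 dBFS, so stage 3 doesn't engage; output -45 dBFS.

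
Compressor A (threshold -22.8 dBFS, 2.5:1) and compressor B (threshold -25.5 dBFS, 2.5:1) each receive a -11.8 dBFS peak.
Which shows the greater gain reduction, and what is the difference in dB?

B, by 1.62 dB

A: GR = 11 − 11/2.5 = 6.6 dB.
B: GR = 13.7 − 13.7/2.5 = 8.22 dB.
Difference: 1.62 dB in favour of B.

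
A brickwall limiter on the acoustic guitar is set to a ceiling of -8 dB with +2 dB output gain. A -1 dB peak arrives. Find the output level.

A brickwall limiter is an ∞:1 compressor: any input above the ceiling is clamped to -8 dB.
Output gain then adds 2 dB: -8 + 2 = -6 dB.

-6 dB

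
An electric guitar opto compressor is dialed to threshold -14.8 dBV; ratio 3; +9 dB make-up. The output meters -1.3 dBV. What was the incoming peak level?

-1.3 dBV

Before make-up, the level was -1.3 − 9 = -10.3 dBV.
That's 4.5 dB above the -14.8 dBV threshold.
Input overshoot = R × output overshoot = 13.5 dB → input = -14.8 + 13.5 = -1.3 dBV.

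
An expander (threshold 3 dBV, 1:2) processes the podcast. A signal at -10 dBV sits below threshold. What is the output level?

Below threshold, a 1:2 expander applies gain = (2−1)×(T − x) of attenuation.
(2−1) × 13 = 13 dB, so output = -10 − 13 = -23 dBV.

-23 dBV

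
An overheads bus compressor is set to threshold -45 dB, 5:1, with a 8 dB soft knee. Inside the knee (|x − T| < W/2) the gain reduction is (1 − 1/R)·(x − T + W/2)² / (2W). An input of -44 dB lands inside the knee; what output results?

-45.25 dB

x − T + W/2 = -44 − (-45) + 4 = 5.
GR = (1 − 1/5) × 5² / 16 = 0.8 × 25 / 16 = 1.25 dB.
Output = -44 − 1.25 = -45.25 dB.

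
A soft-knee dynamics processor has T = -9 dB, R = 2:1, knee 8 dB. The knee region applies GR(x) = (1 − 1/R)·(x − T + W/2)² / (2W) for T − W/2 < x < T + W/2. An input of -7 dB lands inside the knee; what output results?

-8.125 dB

x − T + W/2 = -7 − (-9) + 4 = 6.
GR = (1 − 1/2) × 6² / 16 = 0.5 × 36 / 16 = 1.125 dB.
Output = -7 − 1.125 = -8.125 dB.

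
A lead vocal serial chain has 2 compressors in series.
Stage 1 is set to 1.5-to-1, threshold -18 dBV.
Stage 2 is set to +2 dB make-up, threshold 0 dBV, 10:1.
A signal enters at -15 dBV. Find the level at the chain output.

Stage 1: overshoot 3 dB → 3/1.5 = 2 dB → -16 dBV.
Stage 2: below threshold (-16 ≤ 0); passes unchanged; make-up brings it to -14 dBV.

-14 dBV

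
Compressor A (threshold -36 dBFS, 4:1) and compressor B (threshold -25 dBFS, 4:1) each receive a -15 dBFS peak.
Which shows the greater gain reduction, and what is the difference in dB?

A: overshoot 21 dB → output overshoot 5.25 dB → GR 15.75 dB.
B: overshoot 10 dB → output overshoot 2.5 dB → GR 7.5 dB.
A applies 8.25 dB more gain reduction.

A, by 8.25 dB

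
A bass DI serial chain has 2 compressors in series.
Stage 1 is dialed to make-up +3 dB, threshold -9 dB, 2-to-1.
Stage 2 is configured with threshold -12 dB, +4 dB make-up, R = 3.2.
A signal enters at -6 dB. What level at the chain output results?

Stage 1: -6 dB is 3 dB over -9 dB; at 2:1 that becomes 1.5 dB over, giving -7.5 dB; +3 dB make-up → -4.5 dB.
Stage 2: overshoot 7.5 dB → 7.5/3.2 = 2.34375 dB → -9.65625 dB; +4 dB make-up → -5.65625 dB.

-5.65625 dB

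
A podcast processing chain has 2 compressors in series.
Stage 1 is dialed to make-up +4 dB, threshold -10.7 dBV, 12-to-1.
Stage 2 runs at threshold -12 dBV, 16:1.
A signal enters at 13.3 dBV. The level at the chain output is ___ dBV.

Stage 1: 13.3 dBV is 24 dB over -10.7 dBV; at 12:1 that becomes 2 dB over, giving -8.7 dBV; +4 dB make-up → -4.7 dBV.
Stage 2: 7.3 dB above -12 dBV, reduced 16:1 to 0.45625 dB above → -11.54375 dBV.

-11.54375 dBV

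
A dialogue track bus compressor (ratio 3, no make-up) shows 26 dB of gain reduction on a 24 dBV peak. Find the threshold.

Let T be the threshold. Output overshoot = (input overshoot)/R, so -2 − T = (24 − T)/3.
3·(-2 − T) = 24 − T → 2·T = -6 − 24 = -30.
T = -30/2 = -15 dBV.

-15 dBV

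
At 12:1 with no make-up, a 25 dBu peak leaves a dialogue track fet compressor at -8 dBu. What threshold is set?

-11 dBu

Input is 36 dB above T (since output overshoot × R = input overshoot: (-8 − T)·12 = 25 − T gives T = -11 dBu).
Check: -11 + (25 − (-11))/12 = -11 + 3 = -8 dBu. ✓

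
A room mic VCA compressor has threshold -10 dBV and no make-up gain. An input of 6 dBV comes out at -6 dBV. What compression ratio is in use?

Input overshoot = 6 − (-10) = 16 dB; output overshoot = -6 − (-10) = 4 dB.
Ratio = 16 / 4 = 4.

4:1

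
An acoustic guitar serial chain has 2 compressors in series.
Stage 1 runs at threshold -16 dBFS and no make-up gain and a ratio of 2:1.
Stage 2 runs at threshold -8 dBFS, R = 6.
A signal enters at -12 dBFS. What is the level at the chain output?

Stage 1: overshoot 4 dB → 4/2 = 2 dB → -14 dBFS.
Stage 2: -14 dBFS is at or below the -8 dBFS threshold — no compression; output -14 dBFS.

-14 dBFS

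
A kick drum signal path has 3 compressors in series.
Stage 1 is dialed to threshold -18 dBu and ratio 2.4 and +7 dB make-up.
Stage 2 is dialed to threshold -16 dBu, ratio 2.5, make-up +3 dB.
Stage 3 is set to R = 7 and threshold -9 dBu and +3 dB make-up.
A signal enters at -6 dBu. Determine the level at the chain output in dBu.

Stage 1: overshoot 12 dB → 12/2.4 = 5 dB → -13 dBu; +7 dB make-up → -6 dBu.
Stage 2: -6 dBu is 10 dB over -16 dBu; at 2.5:1 that becomes 4 dB over, giving -12 dBu; +3 dB make-up → -9 dBu.
Stage 3: -9 dBu is at or below the -9 dBu threshold — no compression; make-up brings it to -6 dBu.

-6 dBu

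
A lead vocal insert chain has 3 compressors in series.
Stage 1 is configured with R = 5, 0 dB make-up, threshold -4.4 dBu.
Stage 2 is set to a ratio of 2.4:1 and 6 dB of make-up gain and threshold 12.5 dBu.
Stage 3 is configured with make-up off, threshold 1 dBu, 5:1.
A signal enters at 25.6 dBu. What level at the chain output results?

2.32 dBu

Stage 1: 25.6 dBu is 30 dB over -4.4 dBu; at 5:1 that becomes 6 dB over, giving 1.6 dBu.
Stage 2: below threshold (1.6 ≤ 12.5); passes unchanged; make-up brings it to 7.6 dBu.
Stage 3: 6.6 dB above 1 dBu, reduced 5:1 to 1.32 dB above → 2.32 dBu.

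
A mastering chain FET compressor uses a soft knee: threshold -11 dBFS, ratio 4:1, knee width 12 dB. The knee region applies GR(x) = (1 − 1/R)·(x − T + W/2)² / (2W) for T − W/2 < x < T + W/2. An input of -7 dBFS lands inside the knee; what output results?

x − T + W/2 = -7 − (-11) + 6 = 10.
GR = (1 − 1/4) × 10² / 24 = 0.75 × 100 / 24 = 3.125 dB.
Output = -7 − 3.125 = -10.125 dBFS.

-10.125 dBFS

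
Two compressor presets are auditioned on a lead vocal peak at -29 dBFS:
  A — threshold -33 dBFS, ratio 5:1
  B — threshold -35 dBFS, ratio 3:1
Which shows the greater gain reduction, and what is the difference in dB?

A: overshoot 4 dB → output overshoot 0.8 dB → GR 3.2 dB.
B: overshoot 6 dB → output overshoot 2 dB → GR 4 dB.
Difference: 0.8 dB in favour of B.

B, by 0.8 dB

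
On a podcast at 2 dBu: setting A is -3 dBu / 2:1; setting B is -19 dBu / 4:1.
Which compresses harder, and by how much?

B, by 13.25 dB

A: 5 dB over, compressed to 2.5 dB over, so 2.5 dB of GR.
B: 21 dB over, compressed to 5.25 dB over, so 15.75 dB of GR.
B applies 13.25 dB more gain reduction.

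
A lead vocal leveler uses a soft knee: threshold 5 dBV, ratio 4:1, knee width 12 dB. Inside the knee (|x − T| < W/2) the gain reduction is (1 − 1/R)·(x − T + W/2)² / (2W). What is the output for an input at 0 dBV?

x − T + W/2 = 0 − 5 + 6 = 1.
GR = (1 − 1/4) × 1² / 24 = 0.75 × 1 / 24 = 0.03125 dB.
Output = 0 − 0.03125 = -0.03125 dBV.

-0.03125 dBV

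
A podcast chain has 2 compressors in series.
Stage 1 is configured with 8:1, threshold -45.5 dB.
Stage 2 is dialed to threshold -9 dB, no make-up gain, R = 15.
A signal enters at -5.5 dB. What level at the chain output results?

-40.5 dB

Stage 1: 40 dB above -45.5 dB, reduced 8:1 to 5 dB above → -40.5 dB.
Stage 2: -40.5 dB ≤ -9 dB, so stage 2 doesn't engage; output -40.5 dB.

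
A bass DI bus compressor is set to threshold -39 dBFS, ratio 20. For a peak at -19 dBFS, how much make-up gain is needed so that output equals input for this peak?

19 dB

Without make-up, output = threshold + overshoot/20 = -39 + 1 = -38 dBFS.
Gap to target: 19 dB.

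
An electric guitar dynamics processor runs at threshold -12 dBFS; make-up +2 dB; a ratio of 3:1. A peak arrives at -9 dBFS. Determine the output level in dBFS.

-9 dBFS sits 3 dB over threshold.
The 3 dB excess becomes 1 dB after 3:1 reduction.
Output = -12 + 1 = -11 dBFS; make-up adds 2 dB, giving -9 dBFS.

-9 dBFS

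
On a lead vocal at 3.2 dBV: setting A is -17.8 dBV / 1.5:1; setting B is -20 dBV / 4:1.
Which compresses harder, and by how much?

B, by 10.4 dB

A: 21 dB over, compressed to 14 dB over, so 7 dB of GR.
B: 23.2 dB over, compressed to 5.8 dB over, so 17.4 dB of GR.
B applies 10.4 dB more gain reduction.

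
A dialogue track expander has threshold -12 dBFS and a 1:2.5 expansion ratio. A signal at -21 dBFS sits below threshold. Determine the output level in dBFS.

Undershoot = (-12) − (-21) = 9 dB.
At 1:2.5, that expands to 22.5 dB under threshold.
Output = -12 − 22.5 = -34.5 dBFS.

-34.5 dBFS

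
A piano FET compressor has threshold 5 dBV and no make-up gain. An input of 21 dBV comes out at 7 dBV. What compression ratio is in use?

8:1

Input overshoot = 21 − 5 = 16 dB; output overshoot = 7 − 5 = 2 dB.
Ratio = 16 / 2 = 8.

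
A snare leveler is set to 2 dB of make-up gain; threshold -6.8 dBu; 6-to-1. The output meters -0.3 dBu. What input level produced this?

20.2 dBu

Stripping the +2 dB make-up gives -2.3 dBu at the gain stage.
Post-compression overshoot = -2.3 − (-6.8) = 4.5 dB.
Input overshoot = R × output overshoot = 27 dB → input = -6.8 + 27 = 20.2 dBu.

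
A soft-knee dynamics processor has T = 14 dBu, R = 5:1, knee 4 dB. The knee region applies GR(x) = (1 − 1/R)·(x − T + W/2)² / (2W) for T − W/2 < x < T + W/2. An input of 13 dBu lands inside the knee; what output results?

12.9 dBu

x − T + W/2 = 13 − 14 + 2 = 1.
GR = (1 − 1/5) × 1² / 8 = 0.8 × 1 / 8 = 0.1 dB.
Output = 13 − 0.1 = 12.9 dBu.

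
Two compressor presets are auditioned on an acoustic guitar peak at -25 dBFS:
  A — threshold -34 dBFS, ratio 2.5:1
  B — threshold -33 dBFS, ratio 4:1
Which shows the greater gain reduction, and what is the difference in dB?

B, by 0.6 dB

A: overshoot 9 dB → output overshoot 3.6 dB → GR 5.4 dB.
B: overshoot 8 dB → output overshoot 2 dB → GR 6 dB.
B reduces 0.6 dB more.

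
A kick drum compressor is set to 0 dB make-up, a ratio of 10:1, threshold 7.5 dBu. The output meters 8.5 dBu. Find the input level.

17.5 dBu

That's 1 dB above the 7.5 dBu threshold.
Input overshoot = R × output overshoot = 10 dB → input = 7.5 + 10 = 17.5 dBu.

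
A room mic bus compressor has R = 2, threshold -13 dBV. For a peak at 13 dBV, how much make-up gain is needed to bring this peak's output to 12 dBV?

12 dB

The peak compresses to -13 + 26/2 = 0 dBV.
To reach 12 dBV requires 12 − 0 = 12 dB of make-up.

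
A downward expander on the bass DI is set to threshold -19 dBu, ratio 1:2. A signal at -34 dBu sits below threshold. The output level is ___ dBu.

Undershoot = (-19) − (-34) = 15 dB.
At 1:2, that expands to 30 dB under threshold.
Output = -19 − 30 = -49 dBu.

-49 dBu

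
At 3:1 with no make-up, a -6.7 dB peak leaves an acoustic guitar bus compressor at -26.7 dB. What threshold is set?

-36.7 dB

Input is 30 dB above T (since output overshoot × R = input overshoot: (-26.7 − T)·3 = -6.7 − T gives T = -36.7 dB).
Check: -36.7 + (-6.7 − (-36.7))/3 = -36.7 + 10 = -26.7 dB. ✓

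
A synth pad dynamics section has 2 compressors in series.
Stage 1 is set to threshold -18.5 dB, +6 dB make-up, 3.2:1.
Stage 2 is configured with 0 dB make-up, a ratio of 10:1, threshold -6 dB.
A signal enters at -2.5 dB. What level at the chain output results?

-7.5 dB

Stage 1: 16 dB above -18.5 dB, reduced 3.2:1 to 5 dB above → -13.5 dB; +6 dB make-up → -7.5 dB.
Stage 2: below threshold (-7.5 ≤ -6); passes unchanged; output -7.5 dB.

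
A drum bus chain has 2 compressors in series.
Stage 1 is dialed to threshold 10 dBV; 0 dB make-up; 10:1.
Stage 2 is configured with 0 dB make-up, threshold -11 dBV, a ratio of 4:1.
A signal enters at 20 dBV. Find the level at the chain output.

-5.5 dBV

Stage 1: overshoot 10 dB → 10/10 = 1 dB → 11 dBV.
Stage 2: overshoot 22 dB → 22/4 = 5.5 dB → -5.5 dBV.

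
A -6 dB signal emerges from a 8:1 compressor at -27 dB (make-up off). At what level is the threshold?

-30 dB

Input is 24 dB above T (since output overshoot × R = input overshoot: (-27 − T)·8 = -6 − T gives T = -30 dB).
Check: -30 + (-6 − (-30))/8 = -30 + 3 = -27 dB. ✓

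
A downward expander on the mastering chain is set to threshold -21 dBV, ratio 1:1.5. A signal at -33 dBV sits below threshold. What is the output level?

Below threshold, a 1:1.5 expander applies gain = (1.5−1)×(T − x) of attenuation.
(1.5−1) × 12 = 6 dB, so output = -33 − 6 = -39 dBV.

-39 dBV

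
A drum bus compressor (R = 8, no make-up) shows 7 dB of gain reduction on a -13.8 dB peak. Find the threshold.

Gain reduction = -13.8 − (-20.8) = 7 dB; output overshoot = GR / (R − 1) = 7 / 7 = 1 dB.
Threshold = output − output overshoot = -20.8 − 1 = -21.8 dB.

-21.8 dB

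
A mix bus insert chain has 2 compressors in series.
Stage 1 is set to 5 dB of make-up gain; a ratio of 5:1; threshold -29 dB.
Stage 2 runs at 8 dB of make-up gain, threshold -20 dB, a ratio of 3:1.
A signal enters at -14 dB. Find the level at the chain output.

Stage 1: overshoot 15 dB → 15/5 = 3 dB → -26 dB; +5 dB make-up → -21 dB.
Stage 2: -21 dB is at or below the -20 dB threshold — no compression; make-up brings it to -13 dB.

-13 dB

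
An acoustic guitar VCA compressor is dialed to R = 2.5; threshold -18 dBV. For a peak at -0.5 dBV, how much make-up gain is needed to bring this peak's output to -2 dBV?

9 dB

The peak compresses to -18 + 17.5/2.5 = -11 dBV.
To reach -2 dBV requires -2 − (-11) = 9 dB of make-up.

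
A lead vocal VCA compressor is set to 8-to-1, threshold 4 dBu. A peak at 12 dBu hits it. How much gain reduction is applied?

12 dBu exceeds the threshold by 8 dB.
A 8:1 ratio leaves 1 dB of that excess.
So the signal is attenuated by 8 − 1 = 7 dB.

7 dB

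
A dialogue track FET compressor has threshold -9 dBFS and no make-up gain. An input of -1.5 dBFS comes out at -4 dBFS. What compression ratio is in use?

Input overshoot = -1.5 − (-9) = 7.5 dB; output overshoot = -4 − (-9) = 5 dB.
Ratio = 7.5 / 5 = 1.5.

1.5:1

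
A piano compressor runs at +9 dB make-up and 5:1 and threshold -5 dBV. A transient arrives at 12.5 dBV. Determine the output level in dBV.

7.5 dBV

12.5 dBV sits 17.5 dB over threshold.
5:1 compression reduces that to 17.5/5 = 3.5 dB over.
Output = -5 + 3.5 = -1.5 dBV; make-up adds 9 dB, giving 7.5 dBV.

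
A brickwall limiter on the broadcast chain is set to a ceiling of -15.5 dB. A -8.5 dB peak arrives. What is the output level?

At ∞:1, everything above -15.5 dB is held at the ceiling.

-15.5 dB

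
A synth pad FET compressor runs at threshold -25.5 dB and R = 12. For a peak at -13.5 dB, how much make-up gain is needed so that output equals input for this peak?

11 dB

The peak compresses to -25.5 + 12/12 = -24.5 dB.
To reach -13.5 dB requires -13.5 − (-24.5) = 11 dB of make-up.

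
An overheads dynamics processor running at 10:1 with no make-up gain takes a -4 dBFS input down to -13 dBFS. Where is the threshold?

-14 dBFS

Gain reduction = -4 − (-13) = 9 dB; output overshoot = GR / (R − 1) = 9 / 9 = 1 dB.
Threshold = output − output overshoot = -13 − 1 = -14 dBFS.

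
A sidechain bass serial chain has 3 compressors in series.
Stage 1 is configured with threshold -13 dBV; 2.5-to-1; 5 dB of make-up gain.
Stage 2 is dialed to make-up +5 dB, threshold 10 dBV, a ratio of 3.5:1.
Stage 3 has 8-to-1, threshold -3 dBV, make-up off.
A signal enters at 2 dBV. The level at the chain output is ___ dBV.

Stage 1: overshoot 15 dB → 15/2.5 = 6 dB → -7 dBV; +5 dB make-up → -2 dBV.
Stage 2: -2 dBV ≤ 10 dBV, so stage 2 doesn't engage; make-up brings it to 3 dBV.
Stage 3: overshoot 6 dB → 6/8 = 0.75 dB → -2.25 dBV.

-2.25 dBV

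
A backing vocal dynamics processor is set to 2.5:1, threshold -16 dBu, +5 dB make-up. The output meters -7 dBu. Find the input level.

Stripping the +5 dB make-up gives -12 dBu at the gain stage.
That's 4 dB above the -16 dBu threshold.
Before 2.5:1 compression the overshoot was 4 × 2.5 = 10 dB, so input = -16 + 10 = -6 dBu.

-6 dBu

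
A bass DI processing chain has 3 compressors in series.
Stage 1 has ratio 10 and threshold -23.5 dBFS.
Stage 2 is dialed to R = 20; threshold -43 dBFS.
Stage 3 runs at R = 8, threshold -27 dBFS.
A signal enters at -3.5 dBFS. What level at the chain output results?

Stage 1: overshoot 20 dB → 20/10 = 2 dB → -21.5 dBFS.
Stage 2: overshoot 21.5 dB → 21.5/20 = 1.075 dB → -41.925 dBFS.
Stage 3: below threshold (-41.925 ≤ -27); passes unchanged; output -41.925 dBFS.

-41.925 dBFS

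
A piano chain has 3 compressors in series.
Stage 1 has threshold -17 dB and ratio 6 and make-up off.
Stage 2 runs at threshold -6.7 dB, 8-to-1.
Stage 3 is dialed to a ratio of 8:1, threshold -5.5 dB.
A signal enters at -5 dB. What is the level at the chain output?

-15 dB

Stage 1: overshoot 12 dB → 12/6 = 2 dB → -15 dB.
Stage 2: -15 dB is at or below the -6.7 dB threshold — no compression; output -15 dB.
Stage 3: -15 dB ≤ -5.5 dB, so stage 3 doesn't engage; output -15 dB.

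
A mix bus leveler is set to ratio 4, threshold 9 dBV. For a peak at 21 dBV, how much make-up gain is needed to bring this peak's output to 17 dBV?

Without make-up, output = threshold + overshoot/4 = 9 + 3 = 12 dBV.
Gap to target: 5 dB.

5 dB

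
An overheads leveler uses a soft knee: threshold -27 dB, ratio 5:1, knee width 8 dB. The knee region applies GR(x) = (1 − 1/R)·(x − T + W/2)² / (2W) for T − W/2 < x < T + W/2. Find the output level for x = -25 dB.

x − T + W/2 = -25 − (-27) + 4 = 6.
GR = (1 − 1/5) × 6² / 16 = 0.8 × 36 / 16 = 1.8 dB.
Output = -25 − 1.8 = -26.8 dB.

-26.8 dB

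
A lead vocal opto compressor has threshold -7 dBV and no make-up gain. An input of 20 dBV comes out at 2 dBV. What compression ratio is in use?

3:1

Input overshoot = 20 − (-7) = 27 dB; output overshoot = 2 − (-7) = 9 dB.
Ratio = 27 / 9 = 3.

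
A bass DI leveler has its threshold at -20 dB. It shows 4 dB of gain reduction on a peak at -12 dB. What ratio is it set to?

Input overshoot = -12 − (-20) = 8 dB.
Output overshoot = 8 − 4 = 4 dB.
Ratio = input overshoot / output overshoot = 8 / 4 = 2.

2:1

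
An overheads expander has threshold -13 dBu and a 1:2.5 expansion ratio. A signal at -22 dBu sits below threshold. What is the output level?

The input is 9 dB below the -13 dBu threshold.
A 1:2.5 expander multiplies undershoot by 2.5: 9 × 2.5 = 22.5 dB below threshold.
Output = -13 − 22.5 = -35.5 dBu.

-35.5 dBu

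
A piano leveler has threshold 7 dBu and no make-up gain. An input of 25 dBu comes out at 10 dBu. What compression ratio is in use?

6:1

Input overshoot = 25 − 7 = 18 dB; output overshoot = 10 − 7 = 3 dB.
Ratio = 18 / 3 = 6.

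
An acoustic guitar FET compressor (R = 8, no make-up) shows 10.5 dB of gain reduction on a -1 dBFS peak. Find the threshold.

Let T be the threshold. Output overshoot = (input overshoot)/R, so -11.5 − T = (-1 − T)/8.
8·(-11.5 − T) = -1 − T → 7·T = -92 − (-1) = -91.
T = -91/7 = -13 dBFS.

-13 dBFS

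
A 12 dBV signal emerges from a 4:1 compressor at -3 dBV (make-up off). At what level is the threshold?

-8 dBV

Gain reduction = 12 − (-3) = 15 dB; output overshoot = GR / (R − 1) = 15 / 3 = 5 dB.
Threshold = output − output overshoot = -3 − 5 = -8 dBV.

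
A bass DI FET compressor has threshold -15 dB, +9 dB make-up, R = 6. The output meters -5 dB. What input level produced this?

Remove make-up: -5 − 9 = -14 dB.
That's 1 dB above the -15 dB threshold.
Before 6:1 compression the overshoot was 1 × 6 = 6 dB, so input = -15 + 6 = -9 dB.

-9 dB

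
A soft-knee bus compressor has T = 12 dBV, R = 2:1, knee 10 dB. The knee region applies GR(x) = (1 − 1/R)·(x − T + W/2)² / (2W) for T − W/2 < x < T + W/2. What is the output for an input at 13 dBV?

12.1 dBV

x − T + W/2 = 13 − 12 + 5 = 6.
GR = (1 − 1/2) × 6² / 20 = 0.5 × 36 / 20 = 0.9 dB.
Output = 13 − 0.9 = 12.1 dBV.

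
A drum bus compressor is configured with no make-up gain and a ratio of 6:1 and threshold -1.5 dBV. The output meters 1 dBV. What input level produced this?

That's 2.5 dB above the -1.5 dBV threshold.
Input overshoot = R × output overshoot = 15 dB → input = -1.5 + 15 = 13.5 dBV.

13.5 dBV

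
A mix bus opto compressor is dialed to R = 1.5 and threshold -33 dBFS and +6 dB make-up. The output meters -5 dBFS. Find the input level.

Before make-up, the level was -5 − 6 = -11 dBFS.
The compressed level sits -11 − (-33) = 22 dB over threshold.
Input overshoot = R × output overshoot = 33 dB → input = -33 + 33 = 0 dBFS.

0 dBFS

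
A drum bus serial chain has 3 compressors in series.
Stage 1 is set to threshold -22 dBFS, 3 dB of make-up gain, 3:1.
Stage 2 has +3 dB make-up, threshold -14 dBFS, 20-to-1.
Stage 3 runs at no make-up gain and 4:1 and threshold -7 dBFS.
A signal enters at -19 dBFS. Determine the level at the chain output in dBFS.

-15 dBFS

Stage 1: overshoot 3 dB → 3/3 = 1 dB → -21 dBFS; +3 dB make-up → -18 dBFS.
Stage 2: below threshold (-18 ≤ -14); passes unchanged; make-up brings it to -15 dBFS.
Stage 3: -15 dBFS is at or below the -7 dBFS threshold — no compression; output -15 dBFS.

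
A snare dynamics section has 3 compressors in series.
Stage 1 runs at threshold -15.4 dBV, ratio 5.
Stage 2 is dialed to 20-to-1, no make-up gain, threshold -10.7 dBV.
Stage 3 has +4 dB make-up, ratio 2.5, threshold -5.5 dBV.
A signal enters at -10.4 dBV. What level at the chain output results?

-10.4 dBV

Stage 1: -10.4 dBV is 5 dB over -15.4 dBV; at 5:1 that becomes 1 dB over, giving -14.4 dBV.
Stage 2: below threshold (-14.4 ≤ -10.7); passes unchanged; output -14.4 dBV.
Stage 3: below threshold (-14.4 ≤ -5.5); passes unchanged; make-up brings it to -10.4 dBV.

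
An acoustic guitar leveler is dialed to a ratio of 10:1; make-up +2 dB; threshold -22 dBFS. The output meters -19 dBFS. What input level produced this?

-12 dBFS

Before make-up, the level was -19 − 2 = -21 dBFS.
Post-compression overshoot = -21 − (-22) = 1 dB.
Input overshoot = R × output overshoot = 10 dB → input = -22 + 10 = -12 dBFS.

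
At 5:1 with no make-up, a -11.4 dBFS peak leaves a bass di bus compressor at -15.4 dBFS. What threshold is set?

-16.4 dBFS

Let T be the threshold. Output overshoot = (input overshoot)/R, so -15.4 − T = (-11.4 − T)/5.
5·(-15.4 − T) = -11.4 − T → 4·T = -77 − (-11.4) = -65.6.
T = -65.6/4 = -16.4 dBFS.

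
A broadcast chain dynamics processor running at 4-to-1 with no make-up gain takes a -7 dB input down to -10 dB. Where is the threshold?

-11 dB

Input is 4 dB above T (since output overshoot × R = input overshoot: (-10 − T)·4 = -7 − T gives T = -11 dB).
Check: -11 + (-7 − (-11))/4 = -11 + 1 = -10 dB. ✓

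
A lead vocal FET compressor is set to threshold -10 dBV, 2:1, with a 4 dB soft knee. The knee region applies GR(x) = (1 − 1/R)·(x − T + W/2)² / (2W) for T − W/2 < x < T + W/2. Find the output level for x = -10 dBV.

x − T + W/2 = -10 − (-10) + 2 = 2.
GR = (1 − 1/2) × 2² / 8 = 0.5 × 4 / 8 = 0.25 dB.
Output = -10 − 0.25 = -10.25 dBV.

-10.25 dBV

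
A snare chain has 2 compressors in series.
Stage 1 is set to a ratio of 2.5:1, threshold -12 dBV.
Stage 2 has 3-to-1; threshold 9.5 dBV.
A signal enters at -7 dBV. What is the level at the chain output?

Stage 1: 5 dB above -12 dBV, reduced 2.5:1 to 2 dB above → -10 dBV.
Stage 2: -10 dBV is at or below the 9.5 dBV threshold — no compression; output -10 dBV.

-10 dBV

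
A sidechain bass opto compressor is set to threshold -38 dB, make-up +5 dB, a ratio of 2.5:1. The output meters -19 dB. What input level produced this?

Remove make-up: -19 − 5 = -24 dB.
The compressed level sits -24 − (-38) = 14 dB over threshold.
Before 2.5:1 compression the overshoot was 14 × 2.5 = 35 dB, so input = -38 + 35 = -3 dB.

-3 dB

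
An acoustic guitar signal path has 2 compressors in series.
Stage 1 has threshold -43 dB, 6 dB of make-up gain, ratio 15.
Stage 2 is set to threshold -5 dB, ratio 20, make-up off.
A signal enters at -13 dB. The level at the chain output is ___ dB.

Stage 1: -13 dB is 30 dB over -43 dB; at 15:1 that becomes 2 dB over, giving -41 dB; +6 dB make-up → -35 dB.
Stage 2: below threshold (-35 ≤ -5); passes unchanged; output -35 dB.

-35 dB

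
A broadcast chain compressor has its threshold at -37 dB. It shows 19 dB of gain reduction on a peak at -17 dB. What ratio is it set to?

Input overshoot = -17 − (-37) = 20 dB.
Output overshoot = 20 − 19 = 1 dB.
Ratio = input overshoot / output overshoot = 20 / 1 = 20.

20:1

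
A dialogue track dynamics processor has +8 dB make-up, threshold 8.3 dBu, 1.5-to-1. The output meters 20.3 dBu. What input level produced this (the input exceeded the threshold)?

14.3 dBu

Before make-up, the level was 20.3 − 8 = 12.3 dBu.
That's 4 dB above the 8.3 dBu threshold.
Undo the ratio: input overshoot = 4 × 1.5 = 6 dB, giving input = 14.3 dBu.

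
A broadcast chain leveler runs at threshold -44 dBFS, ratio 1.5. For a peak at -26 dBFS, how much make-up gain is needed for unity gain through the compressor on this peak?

6 dB

The peak compresses to -44 + 18/1.5 = -32 dBFS.
To reach -26 dBFS requires -26 − (-32) = 6 dB of make-up.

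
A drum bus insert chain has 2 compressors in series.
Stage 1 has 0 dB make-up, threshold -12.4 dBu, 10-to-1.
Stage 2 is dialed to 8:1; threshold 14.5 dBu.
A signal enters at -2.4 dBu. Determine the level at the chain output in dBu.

Stage 1: overshoot 10 dB → 10/10 = 1 dB → -11.4 dBu.
Stage 2: below threshold (-11.4 ≤ 14.5); passes unchanged; output -11.4 dBu.

-11.4 dBu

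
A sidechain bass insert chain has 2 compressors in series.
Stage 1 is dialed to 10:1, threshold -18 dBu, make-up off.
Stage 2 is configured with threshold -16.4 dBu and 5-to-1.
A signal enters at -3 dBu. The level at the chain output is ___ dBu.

Stage 1: 15 dB above -18 dBu, reduced 10:1 to 1.5 dB above → -16.5 dBu.
Stage 2: -16.5 dBu ≤ -16.4 dBu, so stage 2 doesn't engage; output -16.5 dBu.

-16.5 dBu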